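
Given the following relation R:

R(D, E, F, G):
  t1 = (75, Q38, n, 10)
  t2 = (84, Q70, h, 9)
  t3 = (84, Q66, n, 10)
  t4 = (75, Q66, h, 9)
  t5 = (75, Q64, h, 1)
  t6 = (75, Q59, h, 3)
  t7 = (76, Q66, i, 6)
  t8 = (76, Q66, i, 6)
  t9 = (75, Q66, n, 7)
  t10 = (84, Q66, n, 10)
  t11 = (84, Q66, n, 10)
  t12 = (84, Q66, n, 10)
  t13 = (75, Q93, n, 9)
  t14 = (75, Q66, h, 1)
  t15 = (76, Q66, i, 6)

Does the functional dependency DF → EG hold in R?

(D=75, F=n): rows 1, 9, 13 → {E,G} takes values {(Q38, 10), (Q66, 7), (Q93, 9)} — violation
(D=84, F=h): row 2 → {E,G} = (Q70, 9) ✓
(D=84, F=n): rows 3, 10, 11, 12 → {E,G} = (Q66, 10), (Q66, 10), (Q66, 10), (Q66, 10) ✓
(D=75, F=h): rows 4, 5, 6, 14 → {E,G} takes values {(Q66, 9), (Q64, 1), (Q59, 3), (Q66, 1)} — violation
(D=76, F=i): rows 7, 8, 15 → {E,G} = (Q66, 6), (Q66, 6), (Q66, 6) ✓
Two rows agree on DF but differ on EG, so DF → EG does not hold.

No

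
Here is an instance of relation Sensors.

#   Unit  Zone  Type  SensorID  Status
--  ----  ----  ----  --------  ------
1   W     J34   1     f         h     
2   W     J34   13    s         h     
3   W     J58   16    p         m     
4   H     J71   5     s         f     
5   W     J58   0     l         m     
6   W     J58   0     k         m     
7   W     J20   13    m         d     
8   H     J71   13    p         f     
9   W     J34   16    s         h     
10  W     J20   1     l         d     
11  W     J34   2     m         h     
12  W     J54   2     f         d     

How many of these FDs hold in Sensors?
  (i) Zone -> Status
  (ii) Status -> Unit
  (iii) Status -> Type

(i) Zone -> Status: every LHS value maps to a single RHS value — holds.
(ii) Status -> Unit: every LHS value maps to a single RHS value — holds.
(iii) Status -> Type: Status=h: rows 1, 2, 9, 11 → Type takes values {1, 13, 16, 2} — violation; Status=m: rows 3, 5, 6 → Type takes values {16, 0} — violation; Status=f: rows 4, 8 → Type takes values {5, 13} — violation; Status=d: rows 7, 10, 12 → Type takes values {13, 1, 2} — violation — fails.
2 of the 3 dependencies hold.

2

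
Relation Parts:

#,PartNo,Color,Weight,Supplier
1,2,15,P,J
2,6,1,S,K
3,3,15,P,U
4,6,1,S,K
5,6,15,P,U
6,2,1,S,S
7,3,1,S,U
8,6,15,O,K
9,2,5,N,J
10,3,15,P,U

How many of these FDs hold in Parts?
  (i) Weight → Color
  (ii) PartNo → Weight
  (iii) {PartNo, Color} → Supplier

(i) Weight → Color: every LHS value maps to a single RHS value — holds.
(ii) PartNo → Weight: PartNo=2: rows 1, 6, 9 → Weight takes values {P, S, N} — violation; PartNo=6: rows 2, 4, 5, 8 → Weight takes values {S, P, O} — violation; PartNo=3: rows 3, 7, 10 → Weight takes values {P, S} — violation — fails.
(iii) {PartNo, Color} → Supplier: (PartNo=6, Color=15): rows 5, 8 → Supplier takes values {U, K} — violation — fails.
1 of the 3 dependencies holds.

1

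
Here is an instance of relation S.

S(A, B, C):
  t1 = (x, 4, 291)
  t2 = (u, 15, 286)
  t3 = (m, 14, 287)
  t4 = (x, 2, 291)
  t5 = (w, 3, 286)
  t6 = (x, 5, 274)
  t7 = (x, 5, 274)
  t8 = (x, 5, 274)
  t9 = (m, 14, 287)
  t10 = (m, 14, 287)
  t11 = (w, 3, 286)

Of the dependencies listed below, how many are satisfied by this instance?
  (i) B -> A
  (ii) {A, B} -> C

2

(i) B -> A: every LHS value maps to a single RHS value — holds.
(ii) {A, B} -> C: every LHS value maps to a single RHS value — holds.
2 of the 2 dependencies hold.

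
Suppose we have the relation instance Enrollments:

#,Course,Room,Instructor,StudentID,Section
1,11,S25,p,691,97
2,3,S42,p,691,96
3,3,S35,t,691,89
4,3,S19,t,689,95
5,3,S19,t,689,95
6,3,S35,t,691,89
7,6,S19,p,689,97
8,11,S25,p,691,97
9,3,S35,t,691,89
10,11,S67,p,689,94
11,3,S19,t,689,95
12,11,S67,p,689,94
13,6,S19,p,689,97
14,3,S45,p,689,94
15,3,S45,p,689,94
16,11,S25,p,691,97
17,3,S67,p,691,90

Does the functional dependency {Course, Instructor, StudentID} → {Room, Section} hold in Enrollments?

(Course=11, Instructor=p, StudentID=691): rows 1, 8, 16 → {Room,Section} = (S25, 97), (S25, 97), (S25, 97) ✓
(Course=3, Instructor=p, StudentID=691): rows 2, 17 → {Room,Section} takes values {(S42, 96), (S67, 90)} — violation
(Course=3, Instructor=t, StudentID=691): rows 3, 6, 9 → {Room,Section} = (S35, 89), (S35, 89), (S35, 89) ✓
(Course=3, Instructor=t, StudentID=689): rows 4, 5, 11 → {Room,Section} = (S19, 95), (S19, 95), (S19, 95) ✓
(Course=6, Instructor=p, StudentID=689): rows 7, 13 → {Room,Section} = (S19, 97), (S19, 97) ✓
(Course=11, Instructor=p, StudentID=689): rows 10, 12 → {Room,Section} = (S67, 94), (S67, 94) ✓
(Course=3, Instructor=p, StudentID=689): rows 14, 15 → {Room,Section} = (S45, 94), (S45, 94) ✓
Two rows agree on {Course, Instructor, StudentID} but differ on {Room, Section}, so {Course, Instructor, StudentID} → {Room, Section} does not hold.

No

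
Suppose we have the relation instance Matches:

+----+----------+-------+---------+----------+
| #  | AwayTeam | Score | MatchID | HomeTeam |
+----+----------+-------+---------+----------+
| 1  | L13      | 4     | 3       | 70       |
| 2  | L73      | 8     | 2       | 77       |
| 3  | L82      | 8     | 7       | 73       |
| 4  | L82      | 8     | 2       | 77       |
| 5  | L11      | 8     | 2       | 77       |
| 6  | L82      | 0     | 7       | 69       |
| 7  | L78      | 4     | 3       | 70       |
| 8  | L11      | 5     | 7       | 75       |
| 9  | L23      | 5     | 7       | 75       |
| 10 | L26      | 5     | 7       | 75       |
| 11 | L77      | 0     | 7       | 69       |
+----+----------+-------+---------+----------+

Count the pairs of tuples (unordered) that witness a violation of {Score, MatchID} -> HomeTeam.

(Score=4, MatchID=3): all 2 rows agree on HomeTeam — 0 pairs.
(Score=8, MatchID=2): all 3 rows agree on HomeTeam — 0 pairs.
(Score=0, MatchID=7): all 2 rows agree on HomeTeam — 0 pairs.
(Score=5, MatchID=7): all 3 rows agree on HomeTeam — 0 pairs.

0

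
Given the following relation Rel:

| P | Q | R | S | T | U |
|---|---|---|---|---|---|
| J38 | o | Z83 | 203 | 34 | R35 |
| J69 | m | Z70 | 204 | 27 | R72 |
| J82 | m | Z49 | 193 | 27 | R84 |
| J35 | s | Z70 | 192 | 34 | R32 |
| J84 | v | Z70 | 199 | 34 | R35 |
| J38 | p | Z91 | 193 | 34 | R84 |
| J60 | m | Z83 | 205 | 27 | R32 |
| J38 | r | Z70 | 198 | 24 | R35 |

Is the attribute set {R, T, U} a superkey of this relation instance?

Yes

All 8 rows have distinct {R, T, U} values, so {R, T, U} → (all attributes) holds and {R, T, U} is a superkey.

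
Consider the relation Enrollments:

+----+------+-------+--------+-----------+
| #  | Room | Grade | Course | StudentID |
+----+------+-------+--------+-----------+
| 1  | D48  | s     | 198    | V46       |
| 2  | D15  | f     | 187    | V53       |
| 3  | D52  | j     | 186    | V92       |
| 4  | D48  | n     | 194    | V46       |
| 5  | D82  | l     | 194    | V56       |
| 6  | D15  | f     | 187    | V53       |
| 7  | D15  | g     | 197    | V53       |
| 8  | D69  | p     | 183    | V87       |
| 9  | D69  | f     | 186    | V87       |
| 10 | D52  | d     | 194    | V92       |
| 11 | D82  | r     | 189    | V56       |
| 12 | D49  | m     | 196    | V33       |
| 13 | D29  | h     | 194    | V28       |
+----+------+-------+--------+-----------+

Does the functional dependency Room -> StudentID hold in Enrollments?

Yes

Room=D48: rows 1, 4 → StudentID = V46, V46 ✓
Room=D15: rows 2, 6, 7 → StudentID = V53, V53, V53 ✓
Room=D52: rows 3, 10 → StudentID = V92, V92 ✓
Room=D82: rows 5, 11 → StudentID = V56, V56 ✓
Room=D69: rows 8, 9 → StudentID = V87, V87 ✓
Room=D49: row 12 → StudentID = V33 ✓
Room=D29: row 13 → StudentID = V28 ✓
Every Room value is associated with a single StudentID value, so Room -> StudentID holds.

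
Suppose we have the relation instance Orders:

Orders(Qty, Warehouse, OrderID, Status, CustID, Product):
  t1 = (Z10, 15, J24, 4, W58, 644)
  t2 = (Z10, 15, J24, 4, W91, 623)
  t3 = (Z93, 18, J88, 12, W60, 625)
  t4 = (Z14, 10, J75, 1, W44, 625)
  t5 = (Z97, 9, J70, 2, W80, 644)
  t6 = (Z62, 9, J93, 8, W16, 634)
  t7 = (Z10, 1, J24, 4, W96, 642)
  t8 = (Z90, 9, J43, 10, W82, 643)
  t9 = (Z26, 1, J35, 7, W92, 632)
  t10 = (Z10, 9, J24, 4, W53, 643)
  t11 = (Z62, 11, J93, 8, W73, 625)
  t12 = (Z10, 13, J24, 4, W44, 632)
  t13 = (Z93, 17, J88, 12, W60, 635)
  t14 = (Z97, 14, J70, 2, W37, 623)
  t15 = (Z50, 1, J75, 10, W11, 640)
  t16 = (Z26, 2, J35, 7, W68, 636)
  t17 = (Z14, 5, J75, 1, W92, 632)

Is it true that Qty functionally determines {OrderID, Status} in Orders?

Yes

Qty=Z10: rows 1, 2, 7, 10, 12 → {OrderID,Status} = (J24, 4), (J24, 4), (J24, 4), (J24, 4), (J24, 4) ✓
Qty=Z93: rows 3, 13 → {OrderID,Status} = (J88, 12), (J88, 12) ✓
Qty=Z14: rows 4, 17 → {OrderID,Status} = (J75, 1), (J75, 1) ✓
Qty=Z97: rows 5, 14 → {OrderID,Status} = (J70, 2), (J70, 2) ✓
Qty=Z62: rows 6, 11 → {OrderID,Status} = (J93, 8), (J93, 8) ✓
Qty=Z90: row 8 → {OrderID,Status} = (J43, 10) ✓
Qty=Z26: rows 9, 16 → {OrderID,Status} = (J35, 7), (J35, 7) ✓
Qty=Z50: row 15 → {OrderID,Status} = (J75, 10) ✓
Every Qty value is associated with a single {OrderID, Status} value, so Qty -> {OrderID, Status} holds.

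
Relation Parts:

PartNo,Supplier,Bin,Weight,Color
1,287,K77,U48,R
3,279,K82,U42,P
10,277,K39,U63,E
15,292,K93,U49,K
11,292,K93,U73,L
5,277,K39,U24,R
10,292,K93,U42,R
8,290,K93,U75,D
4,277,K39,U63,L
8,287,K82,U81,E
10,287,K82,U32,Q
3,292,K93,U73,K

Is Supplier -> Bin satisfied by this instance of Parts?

Supplier=287: 3 rows → Bin takes values {K77, K82} — violation
Supplier=279: 1 row → Bin = K82 ✓
Supplier=277: 3 rows → Bin = K39, K39, K39 ✓
Supplier=292: 4 rows → Bin = K93, K93, K93, K93 ✓
Supplier=290: 1 row → Bin = K93 ✓
Two rows agree on Supplier but differ on Bin, so Supplier -> Bin does not hold.

No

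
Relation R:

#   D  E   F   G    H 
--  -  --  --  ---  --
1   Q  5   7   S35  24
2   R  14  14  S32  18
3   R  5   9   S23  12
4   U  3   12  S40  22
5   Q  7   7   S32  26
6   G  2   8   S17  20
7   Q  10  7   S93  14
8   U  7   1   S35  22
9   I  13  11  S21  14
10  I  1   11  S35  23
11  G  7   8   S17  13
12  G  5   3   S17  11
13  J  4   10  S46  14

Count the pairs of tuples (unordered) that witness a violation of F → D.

F=7: all 3 rows agree on D — 0 pairs.
F=8: all 2 rows agree on D — 0 pairs.
F=11: all 2 rows agree on D — 0 pairs.

0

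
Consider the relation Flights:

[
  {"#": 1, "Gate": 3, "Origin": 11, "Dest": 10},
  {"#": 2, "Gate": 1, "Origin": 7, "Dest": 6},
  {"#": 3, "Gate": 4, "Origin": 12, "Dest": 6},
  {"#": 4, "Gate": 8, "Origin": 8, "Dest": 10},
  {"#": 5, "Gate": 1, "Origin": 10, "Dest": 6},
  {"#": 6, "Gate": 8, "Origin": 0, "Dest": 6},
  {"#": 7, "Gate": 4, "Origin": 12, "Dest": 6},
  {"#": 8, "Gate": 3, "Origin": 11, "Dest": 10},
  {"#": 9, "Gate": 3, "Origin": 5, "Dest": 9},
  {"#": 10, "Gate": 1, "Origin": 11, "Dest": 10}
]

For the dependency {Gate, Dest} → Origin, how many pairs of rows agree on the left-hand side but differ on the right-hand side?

1

(Gate=3, Dest=10): all 2 rows agree on Origin — 0 pairs.
(Gate=1, Dest=6): violating pairs (2,5) — 1 pair.
(Gate=4, Dest=6): all 2 rows agree on Origin — 0 pairs.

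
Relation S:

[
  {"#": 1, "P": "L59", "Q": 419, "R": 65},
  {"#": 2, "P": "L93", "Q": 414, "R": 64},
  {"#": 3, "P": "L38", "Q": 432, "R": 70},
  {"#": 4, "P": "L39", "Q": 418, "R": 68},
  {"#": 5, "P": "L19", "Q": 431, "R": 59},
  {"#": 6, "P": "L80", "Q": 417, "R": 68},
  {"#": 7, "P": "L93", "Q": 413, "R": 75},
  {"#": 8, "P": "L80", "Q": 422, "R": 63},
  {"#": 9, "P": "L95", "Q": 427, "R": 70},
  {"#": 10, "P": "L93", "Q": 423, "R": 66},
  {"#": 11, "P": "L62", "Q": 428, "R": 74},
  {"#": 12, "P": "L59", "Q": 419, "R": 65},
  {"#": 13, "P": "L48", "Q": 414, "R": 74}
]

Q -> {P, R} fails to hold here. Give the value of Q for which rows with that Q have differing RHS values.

414

Q=419: rows 1, 12 → {P,R} = (L59, 65), (L59, 65) ✓
Q=414: rows 2, 13 → {P,R} takes values {(L93, 64), (L48, 74)} — violation
Q=432: row 3 → {P,R} = (L38, 70) ✓
Q=418: row 4 → {P,R} = (L39, 68) ✓
Q=431: row 5 → {P,R} = (L19, 59) ✓
Q=417: row 6 → {P,R} = (L80, 68) ✓
Q=413: row 7 → {P,R} = (L93, 75) ✓
Q=422: row 8 → {P,R} = (L80, 63) ✓
Q=427: row 9 → {P,R} = (L95, 70) ✓
Q=423: row 10 → {P,R} = (L93, 66) ✓
Q=428: row 11 → {P,R} = (L62, 74) ✓
The only Q value with inconsistent RHS is Q=414.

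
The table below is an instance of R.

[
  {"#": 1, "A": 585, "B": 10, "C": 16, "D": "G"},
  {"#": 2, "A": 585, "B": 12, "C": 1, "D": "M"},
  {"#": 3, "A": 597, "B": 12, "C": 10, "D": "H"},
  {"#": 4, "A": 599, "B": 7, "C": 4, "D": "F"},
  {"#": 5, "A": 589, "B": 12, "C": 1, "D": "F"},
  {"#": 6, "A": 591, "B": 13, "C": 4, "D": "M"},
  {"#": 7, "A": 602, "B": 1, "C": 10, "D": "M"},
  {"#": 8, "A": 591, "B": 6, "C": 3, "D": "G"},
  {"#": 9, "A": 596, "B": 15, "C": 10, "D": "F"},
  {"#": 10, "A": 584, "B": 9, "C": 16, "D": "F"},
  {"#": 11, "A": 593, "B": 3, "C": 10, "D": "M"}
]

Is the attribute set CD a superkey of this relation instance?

Rows 7 and 11 have the same CD value (C=10, D=M) but are distinct tuples, so CD does not determine every attribute — not a superkey.

No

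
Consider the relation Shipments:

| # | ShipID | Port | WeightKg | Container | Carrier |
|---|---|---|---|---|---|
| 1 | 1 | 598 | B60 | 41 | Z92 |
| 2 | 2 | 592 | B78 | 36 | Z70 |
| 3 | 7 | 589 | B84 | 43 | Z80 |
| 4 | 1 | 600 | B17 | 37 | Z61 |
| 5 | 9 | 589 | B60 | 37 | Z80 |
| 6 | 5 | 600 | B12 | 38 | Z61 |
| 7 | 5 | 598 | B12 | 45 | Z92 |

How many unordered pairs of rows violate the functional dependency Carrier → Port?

Carrier=Z92: all 2 rows agree on Port — 0 pairs.
Carrier=Z80: all 2 rows agree on Port — 0 pairs.
Carrier=Z61: all 2 rows agree on Port — 0 pairs.

0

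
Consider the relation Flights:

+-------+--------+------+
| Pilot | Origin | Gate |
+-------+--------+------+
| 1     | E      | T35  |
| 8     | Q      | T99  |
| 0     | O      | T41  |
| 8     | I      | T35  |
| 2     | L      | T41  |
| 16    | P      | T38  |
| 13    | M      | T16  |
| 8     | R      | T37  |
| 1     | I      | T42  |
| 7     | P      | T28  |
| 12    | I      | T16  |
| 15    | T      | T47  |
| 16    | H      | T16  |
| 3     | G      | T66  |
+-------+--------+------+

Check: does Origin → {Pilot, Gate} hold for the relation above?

No

Origin=E: 1 row → {Pilot,Gate} = (1, T35) ✓
Origin=Q: 1 row → {Pilot,Gate} = (8, T99) ✓
Origin=O: 1 row → {Pilot,Gate} = (0, T41) ✓
Origin=I: 3 rows → {Pilot,Gate} takes values {(8, T35), (1, T42), (12, T16)} — violation
Origin=L: 1 row → {Pilot,Gate} = (2, T41) ✓
Origin=P: 2 rows → {Pilot,Gate} takes values {(16, T38), (7, T28)} — violation
Origin=M: 1 row → {Pilot,Gate} = (13, T16) ✓
Origin=R: 1 row → {Pilot,Gate} = (8, T37) ✓
Origin=T: 1 row → {Pilot,Gate} = (15, T47) ✓
Origin=H: 1 row → {Pilot,Gate} = (16, T16) ✓
Origin=G: 1 row → {Pilot,Gate} = (3, T66) ✓
Two rows agree on Origin but differ on {Pilot, Gate}, so Origin → {Pilot, Gate} does not hold.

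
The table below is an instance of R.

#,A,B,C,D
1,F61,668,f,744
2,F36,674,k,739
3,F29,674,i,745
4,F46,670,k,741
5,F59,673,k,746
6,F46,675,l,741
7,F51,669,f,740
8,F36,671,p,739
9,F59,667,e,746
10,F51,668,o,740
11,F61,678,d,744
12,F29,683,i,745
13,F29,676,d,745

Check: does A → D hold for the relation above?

A=F61: rows 1, 11 → D = 744, 744 ✓
A=F36: rows 2, 8 → D = 739, 739 ✓
A=F29: rows 3, 12, 13 → D = 745, 745, 745 ✓
A=F46: rows 4, 6 → D = 741, 741 ✓
A=F59: rows 5, 9 → D = 746, 746 ✓
A=F51: rows 7, 10 → D = 740, 740 ✓
Every A value is associated with a single D value, so A → D holds.

Yes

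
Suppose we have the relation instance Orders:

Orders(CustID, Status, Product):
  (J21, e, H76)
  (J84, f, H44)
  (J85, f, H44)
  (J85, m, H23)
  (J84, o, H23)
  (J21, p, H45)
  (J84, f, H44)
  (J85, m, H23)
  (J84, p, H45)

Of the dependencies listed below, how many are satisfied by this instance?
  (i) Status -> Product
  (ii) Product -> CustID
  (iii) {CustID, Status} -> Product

(i) Status -> Product: every LHS value maps to a single RHS value — holds.
(ii) Product -> CustID: Product=H44: 3 rows → CustID takes values {J84, J85} — violation; Product=H23: 3 rows → CustID takes values {J85, J84} — violation; Product=H45: 2 rows → CustID takes values {J21, J84} — violation — fails.
(iii) {CustID, Status} -> Product: every LHS value maps to a single RHS value — holds.
2 of the 3 dependencies hold.

2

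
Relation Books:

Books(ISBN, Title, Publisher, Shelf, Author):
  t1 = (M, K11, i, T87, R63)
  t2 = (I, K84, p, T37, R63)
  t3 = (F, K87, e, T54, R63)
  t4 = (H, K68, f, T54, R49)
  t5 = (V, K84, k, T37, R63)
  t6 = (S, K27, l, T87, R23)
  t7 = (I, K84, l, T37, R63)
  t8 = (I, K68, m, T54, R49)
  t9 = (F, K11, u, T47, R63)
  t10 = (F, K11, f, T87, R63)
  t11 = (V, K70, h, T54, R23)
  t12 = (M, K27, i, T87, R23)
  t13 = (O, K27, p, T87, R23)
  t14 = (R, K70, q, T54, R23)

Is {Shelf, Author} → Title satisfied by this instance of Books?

Yes

(Shelf=T87, Author=R63): rows 1, 10 → Title = K11, K11 ✓
(Shelf=T37, Author=R63): rows 2, 5, 7 → Title = K84, K84, K84 ✓
(Shelf=T54, Author=R63): row 3 → Title = K87 ✓
(Shelf=T54, Author=R49): rows 4, 8 → Title = K68, K68 ✓
(Shelf=T87, Author=R23): rows 6, 12, 13 → Title = K27, K27, K27 ✓
(Shelf=T47, Author=R63): row 9 → Title = K11 ✓
(Shelf=T54, Author=R23): rows 11, 14 → Title = K70, K70 ✓
Every {Shelf, Author} value is associated with a single Title value, so {Shelf, Author} → Title holds.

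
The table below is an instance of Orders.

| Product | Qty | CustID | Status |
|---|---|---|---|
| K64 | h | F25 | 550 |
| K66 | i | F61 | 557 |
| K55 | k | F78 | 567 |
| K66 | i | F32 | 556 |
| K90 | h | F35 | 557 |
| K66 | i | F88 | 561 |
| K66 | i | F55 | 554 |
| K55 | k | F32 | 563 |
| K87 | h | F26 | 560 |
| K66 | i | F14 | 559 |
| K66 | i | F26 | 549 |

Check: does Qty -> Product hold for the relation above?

Qty=h: 3 rows → Product takes values {K64, K90, K87} — violation
Qty=i: 6 rows → Product = K66, K66, K66, K66, K66, K66 ✓
Qty=k: 2 rows → Product = K55, K55 ✓
Two rows agree on Qty but differ on Product, so Qty -> Product does not hold.

No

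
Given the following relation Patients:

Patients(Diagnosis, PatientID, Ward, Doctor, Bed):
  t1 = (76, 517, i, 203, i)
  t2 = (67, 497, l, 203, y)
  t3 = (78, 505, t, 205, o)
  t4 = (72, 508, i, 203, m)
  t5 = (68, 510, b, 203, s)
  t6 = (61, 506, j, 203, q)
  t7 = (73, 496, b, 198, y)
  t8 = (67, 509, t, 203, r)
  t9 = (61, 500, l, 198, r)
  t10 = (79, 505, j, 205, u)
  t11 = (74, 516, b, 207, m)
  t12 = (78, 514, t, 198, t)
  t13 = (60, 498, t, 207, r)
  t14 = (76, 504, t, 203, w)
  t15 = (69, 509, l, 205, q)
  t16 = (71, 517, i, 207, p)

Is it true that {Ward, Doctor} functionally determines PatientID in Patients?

No

(Ward=i, Doctor=203): rows 1, 4 → PatientID takes values {517, 508} — violation
(Ward=l, Doctor=203): row 2 → PatientID = 497 ✓
(Ward=t, Doctor=205): row 3 → PatientID = 505 ✓
(Ward=b, Doctor=203): row 5 → PatientID = 510 ✓
(Ward=j, Doctor=203): row 6 → PatientID = 506 ✓
(Ward=b, Doctor=198): row 7 → PatientID = 496 ✓
(Ward=t, Doctor=203): rows 8, 14 → PatientID takes values {509, 504} — violation
(Ward=l, Doctor=198): row 9 → PatientID = 500 ✓
(Ward=j, Doctor=205): row 10 → PatientID = 505 ✓
(Ward=b, Doctor=207): row 11 → PatientID = 516 ✓
(Ward=t, Doctor=198): row 12 → PatientID = 514 ✓
(Ward=t, Doctor=207): row 13 → PatientID = 498 ✓
(Ward=l, Doctor=205): row 15 → PatientID = 509 ✓
(Ward=i, Doctor=207): row 16 → PatientID = 517 ✓
Two rows agree on {Ward, Doctor} but differ on PatientID, so {Ward, Doctor} → PatientID does not hold.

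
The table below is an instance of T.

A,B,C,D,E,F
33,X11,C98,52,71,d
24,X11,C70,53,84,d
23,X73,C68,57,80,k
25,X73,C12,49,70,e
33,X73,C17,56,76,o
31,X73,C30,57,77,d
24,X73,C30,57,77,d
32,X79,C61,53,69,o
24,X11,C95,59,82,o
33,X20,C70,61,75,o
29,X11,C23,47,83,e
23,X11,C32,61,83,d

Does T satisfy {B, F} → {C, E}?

No

(B=X11, F=d): 3 rows → {C,E} takes values {(C98, 71), (C70, 84), (C32, 83)} — violation
(B=X73, F=k): 1 row → {C,E} = (C68, 80) ✓
(B=X73, F=e): 1 row → {C,E} = (C12, 70) ✓
(B=X73, F=o): 1 row → {C,E} = (C17, 76) ✓
(B=X73, F=d): 2 rows → {C,E} = (C30, 77), (C30, 77) ✓
(B=X79, F=o): 1 row → {C,E} = (C61, 69) ✓
(B=X11, F=o): 1 row → {C,E} = (C95, 82) ✓
(B=X20, F=o): 1 row → {C,E} = (C70, 75) ✓
(B=X11, F=e): 1 row → {C,E} = (C23, 83) ✓
Two rows agree on {B, F} but differ on {C, E}, so {B, F} → {C, E} does not hold.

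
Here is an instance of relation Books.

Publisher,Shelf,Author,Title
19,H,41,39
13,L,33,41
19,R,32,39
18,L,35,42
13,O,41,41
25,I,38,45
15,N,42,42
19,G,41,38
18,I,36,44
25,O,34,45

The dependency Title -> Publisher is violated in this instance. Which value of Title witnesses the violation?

Title=39: 2 rows → Publisher = 19, 19 ✓
Title=41: 2 rows → Publisher = 13, 13 ✓
Title=42: 2 rows → Publisher takes values {18, 15} — violation
Title=45: 2 rows → Publisher = 25, 25 ✓
Title=38: 1 row → Publisher = 19 ✓
Title=44: 1 row → Publisher = 18 ✓
The only Title value with inconsistent Publisher is Title=42.

42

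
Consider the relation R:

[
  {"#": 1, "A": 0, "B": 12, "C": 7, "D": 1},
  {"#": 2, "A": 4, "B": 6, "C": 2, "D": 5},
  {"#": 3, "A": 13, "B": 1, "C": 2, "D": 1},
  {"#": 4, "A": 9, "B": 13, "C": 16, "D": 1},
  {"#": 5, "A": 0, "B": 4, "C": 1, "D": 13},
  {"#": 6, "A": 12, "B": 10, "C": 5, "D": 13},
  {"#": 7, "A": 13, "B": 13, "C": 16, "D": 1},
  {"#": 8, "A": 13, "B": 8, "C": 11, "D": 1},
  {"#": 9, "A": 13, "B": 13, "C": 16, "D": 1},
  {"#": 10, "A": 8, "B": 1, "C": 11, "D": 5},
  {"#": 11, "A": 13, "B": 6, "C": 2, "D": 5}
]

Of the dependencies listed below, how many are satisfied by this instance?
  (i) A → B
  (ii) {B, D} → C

(i) A → B: A=0: rows 1, 5 → B takes values {12, 4} — violation; A=13: rows 3, 7, 8, 9, 11 → B takes values {1, 13, 8, 6} — violation — fails.
(ii) {B, D} → C: every LHS value maps to a single RHS value — holds.
1 of the 2 dependencies holds.

1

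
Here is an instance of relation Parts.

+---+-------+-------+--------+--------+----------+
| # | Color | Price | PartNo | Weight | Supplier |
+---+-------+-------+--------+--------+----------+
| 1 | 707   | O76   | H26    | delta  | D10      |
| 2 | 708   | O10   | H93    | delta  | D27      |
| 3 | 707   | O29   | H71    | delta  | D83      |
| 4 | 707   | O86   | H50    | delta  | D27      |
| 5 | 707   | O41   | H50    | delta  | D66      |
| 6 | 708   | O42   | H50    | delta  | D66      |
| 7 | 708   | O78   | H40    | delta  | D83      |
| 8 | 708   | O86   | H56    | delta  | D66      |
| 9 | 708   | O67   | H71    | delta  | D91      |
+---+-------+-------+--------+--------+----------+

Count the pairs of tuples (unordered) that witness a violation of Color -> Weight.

0

Color=707: all 4 rows agree on Weight — 0 pairs.
Color=708: all 5 rows agree on Weight — 0 pairs.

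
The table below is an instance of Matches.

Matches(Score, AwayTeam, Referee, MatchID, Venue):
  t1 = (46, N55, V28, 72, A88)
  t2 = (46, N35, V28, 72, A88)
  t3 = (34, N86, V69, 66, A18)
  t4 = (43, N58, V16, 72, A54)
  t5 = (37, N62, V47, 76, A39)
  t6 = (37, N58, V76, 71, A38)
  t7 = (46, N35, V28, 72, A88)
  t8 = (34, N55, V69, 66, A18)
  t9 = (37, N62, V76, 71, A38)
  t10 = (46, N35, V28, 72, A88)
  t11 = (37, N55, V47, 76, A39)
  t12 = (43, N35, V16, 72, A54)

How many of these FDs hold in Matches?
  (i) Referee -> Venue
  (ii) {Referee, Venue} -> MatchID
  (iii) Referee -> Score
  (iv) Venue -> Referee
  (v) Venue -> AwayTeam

(i) Referee -> Venue: every LHS value maps to a single RHS value — holds.
(ii) {Referee, Venue} -> MatchID: every LHS value maps to a single RHS value — holds.
(iii) Referee -> Score: every LHS value maps to a single RHS value — holds.
(iv) Venue -> Referee: every LHS value maps to a single RHS value — holds.
(v) Venue -> AwayTeam: Venue=A88: rows 1, 2, 7, 10 → AwayTeam takes values {N55, N35} — violation; Venue=A18: rows 3, 8 → AwayTeam takes values {N86, N55} — violation; Venue=A54: rows 4, 12 → AwayTeam takes values {N58, N35} — violation; Venue=A39: rows 5, 11 → AwayTeam takes values {N62, N55} — violation; Venue=A38: rows 6, 9 → AwayTeam takes values {N58, N62} — violation — fails.
4 of the 5 dependencies hold.

4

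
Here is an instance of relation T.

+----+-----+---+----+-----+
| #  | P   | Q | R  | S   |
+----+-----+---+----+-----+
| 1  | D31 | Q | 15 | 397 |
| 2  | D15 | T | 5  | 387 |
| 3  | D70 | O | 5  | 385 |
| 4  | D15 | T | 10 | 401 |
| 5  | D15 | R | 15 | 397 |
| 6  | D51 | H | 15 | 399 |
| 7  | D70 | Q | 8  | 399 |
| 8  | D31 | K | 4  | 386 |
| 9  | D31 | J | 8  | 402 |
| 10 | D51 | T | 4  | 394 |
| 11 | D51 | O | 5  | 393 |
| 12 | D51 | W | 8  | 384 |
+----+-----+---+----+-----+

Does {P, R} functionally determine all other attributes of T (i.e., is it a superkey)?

Yes

All 12 rows have distinct {P, R} values, so {P, R} → (all attributes) holds and {P, R} is a superkey.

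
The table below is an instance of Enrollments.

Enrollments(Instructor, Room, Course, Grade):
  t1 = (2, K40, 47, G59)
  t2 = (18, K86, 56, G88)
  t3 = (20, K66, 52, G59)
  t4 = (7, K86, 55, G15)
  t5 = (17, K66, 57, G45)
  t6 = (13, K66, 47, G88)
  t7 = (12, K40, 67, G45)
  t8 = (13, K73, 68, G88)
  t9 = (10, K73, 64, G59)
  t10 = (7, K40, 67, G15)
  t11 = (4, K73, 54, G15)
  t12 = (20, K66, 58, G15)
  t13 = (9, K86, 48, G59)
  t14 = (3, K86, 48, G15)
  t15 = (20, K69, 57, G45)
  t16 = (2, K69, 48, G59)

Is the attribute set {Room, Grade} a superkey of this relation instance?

No

Rows 4 and 14 have the same {Room, Grade} value (Room=K86, Grade=G15) but are distinct tuples, so {Room, Grade} does not determine every attribute — not a superkey.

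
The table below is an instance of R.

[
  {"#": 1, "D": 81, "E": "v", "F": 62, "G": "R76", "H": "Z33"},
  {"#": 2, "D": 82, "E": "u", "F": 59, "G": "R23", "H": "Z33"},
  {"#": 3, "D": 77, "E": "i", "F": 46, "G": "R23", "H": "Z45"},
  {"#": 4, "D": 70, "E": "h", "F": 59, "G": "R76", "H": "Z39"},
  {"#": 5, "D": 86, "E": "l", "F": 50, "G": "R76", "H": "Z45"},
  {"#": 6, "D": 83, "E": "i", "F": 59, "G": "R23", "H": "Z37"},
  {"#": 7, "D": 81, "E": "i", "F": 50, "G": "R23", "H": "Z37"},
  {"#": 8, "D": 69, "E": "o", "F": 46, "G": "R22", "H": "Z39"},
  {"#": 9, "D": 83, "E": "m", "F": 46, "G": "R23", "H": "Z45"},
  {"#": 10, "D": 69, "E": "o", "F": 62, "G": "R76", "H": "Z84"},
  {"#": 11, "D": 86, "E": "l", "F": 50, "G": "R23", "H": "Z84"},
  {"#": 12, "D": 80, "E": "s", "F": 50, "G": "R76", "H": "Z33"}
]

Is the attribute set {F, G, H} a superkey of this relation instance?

No

Rows 3 and 9 have the same {F, G, H} value (F=46, G=R23, H=Z45) but are distinct tuples, so {F, G, H} does not determine every attribute — not a superkey.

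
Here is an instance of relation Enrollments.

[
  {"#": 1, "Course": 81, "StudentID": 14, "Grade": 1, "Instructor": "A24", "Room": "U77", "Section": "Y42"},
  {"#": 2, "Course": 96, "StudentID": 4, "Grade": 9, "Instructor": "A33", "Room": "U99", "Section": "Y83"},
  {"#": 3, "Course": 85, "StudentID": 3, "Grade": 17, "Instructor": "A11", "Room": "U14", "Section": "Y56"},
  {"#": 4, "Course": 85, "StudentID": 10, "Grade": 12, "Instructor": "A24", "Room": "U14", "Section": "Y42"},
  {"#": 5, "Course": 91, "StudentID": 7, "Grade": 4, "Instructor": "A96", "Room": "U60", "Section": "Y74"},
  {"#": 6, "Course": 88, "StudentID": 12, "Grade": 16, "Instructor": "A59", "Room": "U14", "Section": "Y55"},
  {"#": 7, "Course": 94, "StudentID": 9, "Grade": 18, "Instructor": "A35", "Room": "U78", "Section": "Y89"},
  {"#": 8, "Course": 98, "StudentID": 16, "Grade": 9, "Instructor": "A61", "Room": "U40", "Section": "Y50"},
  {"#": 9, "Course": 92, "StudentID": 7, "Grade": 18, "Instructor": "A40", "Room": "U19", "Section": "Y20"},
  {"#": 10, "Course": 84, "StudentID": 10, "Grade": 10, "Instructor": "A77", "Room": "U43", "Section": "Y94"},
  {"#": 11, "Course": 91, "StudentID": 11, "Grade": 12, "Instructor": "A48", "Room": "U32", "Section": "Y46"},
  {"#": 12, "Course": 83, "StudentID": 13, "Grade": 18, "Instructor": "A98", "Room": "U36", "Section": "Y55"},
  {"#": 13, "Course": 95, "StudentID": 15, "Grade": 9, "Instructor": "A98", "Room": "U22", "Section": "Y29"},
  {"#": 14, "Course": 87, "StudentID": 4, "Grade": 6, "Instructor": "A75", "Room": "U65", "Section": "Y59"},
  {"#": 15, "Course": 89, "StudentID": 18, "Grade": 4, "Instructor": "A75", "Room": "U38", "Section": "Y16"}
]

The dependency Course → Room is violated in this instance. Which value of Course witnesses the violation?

91

Course=81: row 1 → Room = U77 ✓
Course=96: row 2 → Room = U99 ✓
Course=85: rows 3, 4 → Room = U14, U14 ✓
Course=91: rows 5, 11 → Room takes values {U60, U32} — violation
Course=88: row 6 → Room = U14 ✓
Course=94: row 7 → Room = U78 ✓
Course=98: row 8 → Room = U40 ✓
Course=92: row 9 → Room = U19 ✓
Course=84: row 10 → Room = U43 ✓
Course=83: row 12 → Room = U36 ✓
Course=95: row 13 → Room = U22 ✓
Course=87: row 14 → Room = U65 ✓
Course=89: row 15 → Room = U38 ✓
The only Course value with inconsistent Room is Course=91.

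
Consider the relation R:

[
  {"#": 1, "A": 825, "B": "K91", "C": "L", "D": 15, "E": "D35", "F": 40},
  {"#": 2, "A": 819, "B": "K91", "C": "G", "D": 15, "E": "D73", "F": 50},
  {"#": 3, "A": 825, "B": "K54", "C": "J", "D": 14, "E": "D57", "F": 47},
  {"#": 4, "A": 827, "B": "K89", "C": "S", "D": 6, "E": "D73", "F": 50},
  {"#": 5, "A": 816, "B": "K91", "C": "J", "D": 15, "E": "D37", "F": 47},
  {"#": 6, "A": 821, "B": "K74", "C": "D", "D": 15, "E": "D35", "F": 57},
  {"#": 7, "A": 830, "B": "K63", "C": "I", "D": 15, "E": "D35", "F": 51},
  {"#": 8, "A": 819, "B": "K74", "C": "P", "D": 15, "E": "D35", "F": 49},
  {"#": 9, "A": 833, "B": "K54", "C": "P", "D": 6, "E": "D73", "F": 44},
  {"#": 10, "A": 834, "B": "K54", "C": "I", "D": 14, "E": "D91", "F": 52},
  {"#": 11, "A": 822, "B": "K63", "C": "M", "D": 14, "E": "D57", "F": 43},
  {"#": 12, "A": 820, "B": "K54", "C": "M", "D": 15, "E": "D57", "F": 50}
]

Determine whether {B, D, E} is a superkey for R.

Rows 6 and 8 have the same {B, D, E} value (B=K74, D=15, E=D35) but are distinct tuples, so {B, D, E} does not determine every attribute — not a superkey.

No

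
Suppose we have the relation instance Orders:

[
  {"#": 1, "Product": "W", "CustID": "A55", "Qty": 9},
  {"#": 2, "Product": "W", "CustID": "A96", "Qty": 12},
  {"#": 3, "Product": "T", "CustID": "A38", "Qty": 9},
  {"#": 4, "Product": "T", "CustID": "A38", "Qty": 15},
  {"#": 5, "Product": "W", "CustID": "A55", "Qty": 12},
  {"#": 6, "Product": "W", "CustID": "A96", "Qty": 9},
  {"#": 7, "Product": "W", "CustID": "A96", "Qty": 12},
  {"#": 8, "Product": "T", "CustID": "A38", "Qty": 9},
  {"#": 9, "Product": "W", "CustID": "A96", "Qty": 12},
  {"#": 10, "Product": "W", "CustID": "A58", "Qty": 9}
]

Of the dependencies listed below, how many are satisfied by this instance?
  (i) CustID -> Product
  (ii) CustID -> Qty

(i) CustID -> Product: every LHS value maps to a single RHS value — holds.
(ii) CustID -> Qty: CustID=A55: rows 1, 5 → Qty takes values {9, 12} — violation; CustID=A96: rows 2, 6, 7, 9 → Qty takes values {12, 9} — violation; CustID=A38: rows 3, 4, 8 → Qty takes values {9, 15} — violation — fails.
1 of the 2 dependencies holds.

1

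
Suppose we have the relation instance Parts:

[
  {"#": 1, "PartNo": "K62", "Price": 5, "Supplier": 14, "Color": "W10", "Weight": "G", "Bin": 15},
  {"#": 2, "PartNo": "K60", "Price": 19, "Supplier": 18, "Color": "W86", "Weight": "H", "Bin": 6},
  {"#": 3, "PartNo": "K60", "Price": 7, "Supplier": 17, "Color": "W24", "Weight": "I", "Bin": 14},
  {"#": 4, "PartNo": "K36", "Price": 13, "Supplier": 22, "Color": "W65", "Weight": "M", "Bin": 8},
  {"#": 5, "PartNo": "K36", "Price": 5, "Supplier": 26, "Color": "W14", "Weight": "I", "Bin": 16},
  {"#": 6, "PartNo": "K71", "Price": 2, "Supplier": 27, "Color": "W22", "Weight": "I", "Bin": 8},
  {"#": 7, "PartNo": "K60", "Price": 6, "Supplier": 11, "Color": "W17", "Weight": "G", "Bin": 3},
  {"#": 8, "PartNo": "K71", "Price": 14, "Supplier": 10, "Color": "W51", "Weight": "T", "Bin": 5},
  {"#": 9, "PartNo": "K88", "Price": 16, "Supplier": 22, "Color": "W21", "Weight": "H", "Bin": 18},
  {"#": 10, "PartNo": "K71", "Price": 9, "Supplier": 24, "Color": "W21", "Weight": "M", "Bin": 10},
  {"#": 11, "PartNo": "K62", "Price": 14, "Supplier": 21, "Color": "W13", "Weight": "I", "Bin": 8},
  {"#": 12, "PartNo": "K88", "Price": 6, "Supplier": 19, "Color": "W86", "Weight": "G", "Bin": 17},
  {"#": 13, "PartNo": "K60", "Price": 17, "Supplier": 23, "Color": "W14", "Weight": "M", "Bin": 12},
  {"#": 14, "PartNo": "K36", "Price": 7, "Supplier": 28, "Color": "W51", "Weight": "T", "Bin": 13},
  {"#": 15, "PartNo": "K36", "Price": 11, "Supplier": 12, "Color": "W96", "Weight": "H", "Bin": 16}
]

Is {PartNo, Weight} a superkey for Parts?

All 15 rows have distinct {PartNo, Weight} values, so {PartNo, Weight} → (all attributes) holds and {PartNo, Weight} is a superkey.

Yes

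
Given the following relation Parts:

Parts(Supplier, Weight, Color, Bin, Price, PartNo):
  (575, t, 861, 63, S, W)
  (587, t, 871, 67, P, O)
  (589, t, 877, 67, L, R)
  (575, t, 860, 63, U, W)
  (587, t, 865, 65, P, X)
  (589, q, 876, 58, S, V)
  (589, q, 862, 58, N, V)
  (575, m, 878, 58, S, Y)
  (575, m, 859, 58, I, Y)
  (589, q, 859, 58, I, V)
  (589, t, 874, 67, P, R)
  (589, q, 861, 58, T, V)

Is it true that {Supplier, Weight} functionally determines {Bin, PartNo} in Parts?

(Supplier=575, Weight=t): 2 rows → {Bin,PartNo} = (63, W), (63, W) ✓
(Supplier=587, Weight=t): 2 rows → {Bin,PartNo} takes values {(67, O), (65, X)} — violation
(Supplier=589, Weight=t): 2 rows → {Bin,PartNo} = (67, R), (67, R) ✓
(Supplier=589, Weight=q): 4 rows → {Bin,PartNo} = (58, V), (58, V), (58, V), (58, V) ✓
(Supplier=575, Weight=m): 2 rows → {Bin,PartNo} = (58, Y), (58, Y) ✓
Two rows agree on {Supplier, Weight} but differ on {Bin, PartNo}, so {Supplier, Weight} → {Bin, PartNo} does not hold.

No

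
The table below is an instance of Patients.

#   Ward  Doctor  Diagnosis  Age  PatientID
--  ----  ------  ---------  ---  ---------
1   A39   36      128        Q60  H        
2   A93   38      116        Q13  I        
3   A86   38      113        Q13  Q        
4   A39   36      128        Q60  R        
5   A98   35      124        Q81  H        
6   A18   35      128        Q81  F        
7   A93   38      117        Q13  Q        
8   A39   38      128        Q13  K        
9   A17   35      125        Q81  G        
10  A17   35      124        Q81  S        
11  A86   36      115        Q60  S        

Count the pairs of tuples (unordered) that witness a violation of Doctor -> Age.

0

Doctor=36: all 3 rows agree on Age — 0 pairs.
Doctor=38: all 4 rows agree on Age — 0 pairs.
Doctor=35: all 4 rows agree on Age — 0 pairs.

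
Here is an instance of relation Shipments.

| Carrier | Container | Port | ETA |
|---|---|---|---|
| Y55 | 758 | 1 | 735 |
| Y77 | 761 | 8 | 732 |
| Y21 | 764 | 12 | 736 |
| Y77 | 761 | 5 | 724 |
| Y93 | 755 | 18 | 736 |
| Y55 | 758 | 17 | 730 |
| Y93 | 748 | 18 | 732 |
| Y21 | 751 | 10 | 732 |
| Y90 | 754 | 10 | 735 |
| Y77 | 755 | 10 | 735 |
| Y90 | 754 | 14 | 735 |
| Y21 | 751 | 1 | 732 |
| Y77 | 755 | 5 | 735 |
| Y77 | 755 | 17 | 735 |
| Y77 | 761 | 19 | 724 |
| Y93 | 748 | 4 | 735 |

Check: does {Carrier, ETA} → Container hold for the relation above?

Yes

(Carrier=Y55, ETA=735): 1 row → Container = 758 ✓
(Carrier=Y77, ETA=732): 1 row → Container = 761 ✓
(Carrier=Y21, ETA=736): 1 row → Container = 764 ✓
(Carrier=Y77, ETA=724): 2 rows → Container = 761, 761 ✓
(Carrier=Y93, ETA=736): 1 row → Container = 755 ✓
(Carrier=Y55, ETA=730): 1 row → Container = 758 ✓
(Carrier=Y93, ETA=732): 1 row → Container = 748 ✓
(Carrier=Y21, ETA=732): 2 rows → Container = 751, 751 ✓
(Carrier=Y90, ETA=735): 2 rows → Container = 754, 754 ✓
(Carrier=Y77, ETA=735): 3 rows → Container = 755, 755, 755 ✓
(Carrier=Y93, ETA=735): 1 row → Container = 748 ✓
Every {Carrier, ETA} value is associated with a single Container value, so {Carrier, ETA} → Container holds.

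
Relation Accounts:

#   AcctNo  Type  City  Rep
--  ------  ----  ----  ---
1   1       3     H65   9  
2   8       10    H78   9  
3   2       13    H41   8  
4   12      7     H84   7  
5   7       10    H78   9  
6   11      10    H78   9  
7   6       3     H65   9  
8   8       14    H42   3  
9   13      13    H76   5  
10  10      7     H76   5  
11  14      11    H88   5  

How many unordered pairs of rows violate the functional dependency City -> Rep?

City=H65: all 2 rows agree on Rep — 0 pairs.
City=H78: all 3 rows agree on Rep — 0 pairs.
City=H76: all 2 rows agree on Rep — 0 pairs.

0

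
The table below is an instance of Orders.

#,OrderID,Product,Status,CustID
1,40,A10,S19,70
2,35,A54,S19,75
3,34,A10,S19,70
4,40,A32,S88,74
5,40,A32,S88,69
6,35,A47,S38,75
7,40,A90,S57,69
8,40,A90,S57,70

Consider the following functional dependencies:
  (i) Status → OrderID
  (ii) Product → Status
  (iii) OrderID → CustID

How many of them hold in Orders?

(i) Status → OrderID: Status=S19: rows 1, 2, 3 → OrderID takes values {40, 35, 34} — violation — fails.
(ii) Product → Status: every LHS value maps to a single RHS value — holds.
(iii) OrderID → CustID: OrderID=40: rows 1, 4, 5, 7, 8 → CustID takes values {70, 74, 69} — violation — fails.
1 of the 3 dependencies holds.

1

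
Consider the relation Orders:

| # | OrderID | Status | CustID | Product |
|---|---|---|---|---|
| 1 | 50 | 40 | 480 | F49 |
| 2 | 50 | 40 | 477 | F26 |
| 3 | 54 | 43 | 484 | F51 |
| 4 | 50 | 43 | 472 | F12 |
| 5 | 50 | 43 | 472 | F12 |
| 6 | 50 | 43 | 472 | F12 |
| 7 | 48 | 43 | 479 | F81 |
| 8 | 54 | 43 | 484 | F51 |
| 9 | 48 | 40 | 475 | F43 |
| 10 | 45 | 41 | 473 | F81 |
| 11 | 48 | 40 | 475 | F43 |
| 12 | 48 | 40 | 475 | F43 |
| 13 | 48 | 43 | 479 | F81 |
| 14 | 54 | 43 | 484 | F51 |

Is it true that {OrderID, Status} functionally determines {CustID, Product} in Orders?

(OrderID=50, Status=40): rows 1, 2 → {CustID,Product} takes values {(480, F49), (477, F26)} — violation
(OrderID=54, Status=43): rows 3, 8, 14 → {CustID,Product} = (484, F51), (484, F51), (484, F51) ✓
(OrderID=50, Status=43): rows 4, 5, 6 → {CustID,Product} = (472, F12), (472, F12), (472, F12) ✓
(OrderID=48, Status=43): rows 7, 13 → {CustID,Product} = (479, F81), (479, F81) ✓
(OrderID=48, Status=40): rows 9, 11, 12 → {CustID,Product} = (475, F43), (475, F43), (475, F43) ✓
(OrderID=45, Status=41): row 10 → {CustID,Product} = (473, F81) ✓
Two rows agree on {OrderID, Status} but differ on {CustID, Product}, so {OrderID, Status} -> {CustID, Product} does not hold.

No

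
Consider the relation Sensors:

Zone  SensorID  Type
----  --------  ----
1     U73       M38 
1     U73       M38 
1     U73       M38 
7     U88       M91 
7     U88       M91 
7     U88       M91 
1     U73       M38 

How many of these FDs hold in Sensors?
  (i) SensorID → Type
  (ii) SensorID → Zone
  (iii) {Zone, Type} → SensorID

(i) SensorID → Type: every LHS value maps to a single RHS value — holds.
(ii) SensorID → Zone: every LHS value maps to a single RHS value — holds.
(iii) {Zone, Type} → SensorID: every LHS value maps to a single RHS value — holds.
3 of the 3 dependencies hold.

3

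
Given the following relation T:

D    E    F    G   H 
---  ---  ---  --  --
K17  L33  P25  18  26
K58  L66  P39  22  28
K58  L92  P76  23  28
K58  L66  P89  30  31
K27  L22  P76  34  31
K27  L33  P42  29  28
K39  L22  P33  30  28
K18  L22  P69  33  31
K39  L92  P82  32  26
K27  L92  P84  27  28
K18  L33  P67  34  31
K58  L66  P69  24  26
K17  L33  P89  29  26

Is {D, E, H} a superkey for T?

No

Two distinct rows share (D=K17, E=L33, H=26), so {D, E, H} does not determine every attribute — not a superkey.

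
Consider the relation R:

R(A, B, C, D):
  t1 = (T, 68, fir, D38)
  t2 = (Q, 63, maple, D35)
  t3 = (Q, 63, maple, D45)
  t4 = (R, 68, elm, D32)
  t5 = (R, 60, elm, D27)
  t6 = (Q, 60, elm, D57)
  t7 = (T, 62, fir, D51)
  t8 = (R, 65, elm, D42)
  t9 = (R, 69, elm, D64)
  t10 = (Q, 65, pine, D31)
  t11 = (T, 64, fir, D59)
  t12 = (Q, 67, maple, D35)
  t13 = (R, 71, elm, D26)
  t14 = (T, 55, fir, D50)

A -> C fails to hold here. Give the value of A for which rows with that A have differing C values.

Q

A=T: rows 1, 7, 11, 14 → C = fir, fir, fir, fir ✓
A=Q: rows 2, 3, 6, 10, 12 → C takes values {maple, elm, pine} — violation
A=R: rows 4, 5, 8, 9, 13 → C = elm, elm, elm, elm, elm ✓
The only A value with inconsistent C is A=Q.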